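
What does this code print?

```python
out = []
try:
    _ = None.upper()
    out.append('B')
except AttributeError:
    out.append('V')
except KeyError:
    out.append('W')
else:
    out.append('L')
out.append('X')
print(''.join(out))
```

Execution trace: 'V' (except AttributeError) → 'X' (after the try/except). Output: VX

Answer: VX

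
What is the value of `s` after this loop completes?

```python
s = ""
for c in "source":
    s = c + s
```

Reverse 'source'
`s` takes the values: "" → "s" → "os" → "uos" → "ruos" → "cruos" → "ecruos"

Answer: "ecruos"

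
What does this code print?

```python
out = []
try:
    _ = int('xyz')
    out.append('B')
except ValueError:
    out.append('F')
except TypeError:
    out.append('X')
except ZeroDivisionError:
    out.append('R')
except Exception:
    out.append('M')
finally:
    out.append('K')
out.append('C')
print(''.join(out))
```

Execution trace: 'F' (except ValueError) → 'K' (finally) → 'C' (after the try/except). Output: FKC

Answer: FKC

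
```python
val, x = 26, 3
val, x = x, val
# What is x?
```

Trace:
`val, x = 26, 3` → val = 26; x = 3
`val, x = x, val` → val = 3; x = 26
So x = 26

Answer: 26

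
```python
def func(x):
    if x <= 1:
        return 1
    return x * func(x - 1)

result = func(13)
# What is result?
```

func(13) = 13 * 12 * 11 * 10 * 9 * 8 * 7 * 6 * 5 * 4 * 3 * 2 * 1 = 6227020800

Answer: 6227020800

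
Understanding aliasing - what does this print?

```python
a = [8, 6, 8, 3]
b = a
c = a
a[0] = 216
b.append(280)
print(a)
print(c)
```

Key concept: multiple aliases.
Step by step:
`a = [8, 6, 8, 3]` → a = [8, 6, 8, 3]
`b = a` → b = [8, 6, 8, 3] (same object as a)
`c = a` → c = [8, 6, 8, 3] (same object as a, b)
`a[0] = 216` → a = [216, 6, 8, 3] (same object as b, c); b = [216, 6, 8, 3] (same object as a, c); c = [216, 6, 8, 3] (same object as a, b)
`b.append(280)` → a = [216, 6, 8, 3, 280] (same object as b, c); b = [216, 6, 8, 3, 280] (same object as a, c); c = [216, 6, 8, 3, 280] (same object as a, b)
`print(a)` → prints [216, 6, 8, 3, 280]
`print(c)` → prints [216, 6, 8, 3, 280]

Answer:
[216, 6, 8, 3, 280]
[216, 6, 8, 3, 280]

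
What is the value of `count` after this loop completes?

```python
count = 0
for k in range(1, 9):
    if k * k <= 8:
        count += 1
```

Count numbers where k² ≤ 8
`count` takes the values: 0 → 1 → 2

Answer: 2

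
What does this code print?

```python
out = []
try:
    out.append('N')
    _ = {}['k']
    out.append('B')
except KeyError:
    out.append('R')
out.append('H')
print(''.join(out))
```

Execution trace: 'N' (try body) → 'R' (except KeyError) → 'H' (after the try/except). Output: NRH

Answer: NRH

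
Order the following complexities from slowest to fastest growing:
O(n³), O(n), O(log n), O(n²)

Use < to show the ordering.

Ordered by growth rate: O(log n) < O(n) < O(n²) < O(n³)

Answer: O(log n) < O(n) < O(n²) < O(n³)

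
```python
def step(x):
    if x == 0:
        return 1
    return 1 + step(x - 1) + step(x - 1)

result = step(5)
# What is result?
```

step(x) = 1 + 2·step(x-1), step(0)=1. Closed form: (1+1)·2^5 - 1 = 63.

Answer: 63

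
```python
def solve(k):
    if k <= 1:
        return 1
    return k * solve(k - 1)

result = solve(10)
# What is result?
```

solve(10) = 10 * 9 * 8 * 7 * 6 * 5 * 4 * 3 * 2 * 1 = 3628800

Answer: 3628800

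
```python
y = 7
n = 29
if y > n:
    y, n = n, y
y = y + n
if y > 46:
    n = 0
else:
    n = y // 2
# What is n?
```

Trace:
`y = 7` → y = 7
`n = 29` → n = 29
`if y > n: ...` → y > n is False → no variable changes
`y = y + n` → y = 36
`if y > 46: ...` → y > 46 is False, take else branch → n = 18
So n = 18

Answer: 18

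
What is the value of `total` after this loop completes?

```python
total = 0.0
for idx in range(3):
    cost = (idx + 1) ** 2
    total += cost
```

Sum of squared losses 1² + 2² + ... + 3²
`total` takes the values: 0.0 → 1.0 → 5.0 → 14.0

Answer: 14.0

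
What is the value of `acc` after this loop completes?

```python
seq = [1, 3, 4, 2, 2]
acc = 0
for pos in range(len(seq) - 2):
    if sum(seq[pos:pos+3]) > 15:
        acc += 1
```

Count windows with sum > 15
`acc` takes the values: 0

Answer: 0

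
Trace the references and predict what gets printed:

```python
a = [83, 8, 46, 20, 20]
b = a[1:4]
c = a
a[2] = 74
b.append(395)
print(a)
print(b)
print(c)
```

Key concept: slice vs alias.
Step by step:
`a = [83, 8, 46, 20, 20]` → a = [83, 8, 46, 20, 20]
`b = a[1:4]` → b = [8, 46, 20]
`c = a` → c = [83, 8, 46, 20, 20] (same object as a)
`a[2] = 74` → a = [83, 8, 74, 20, 20] (same object as c); c = [83, 8, 74, 20, 20] (same object as a)
`b.append(395)` → b = [8, 46, 20, 395]
`print(a)` → prints [83, 8, 74, 20, 20]
`print(b)` → prints [8, 46, 20, 395]
`print(c)` → prints [83, 8, 74, 20, 20]

Answer:
[83, 8, 74, 20, 20]
[8, 46, 20, 395]
[83, 8, 74, 20, 20]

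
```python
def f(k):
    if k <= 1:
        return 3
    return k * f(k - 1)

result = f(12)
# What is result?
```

f(12) = 12 * 11 * 10 * 9 * 8 * 7 * 6 * 5 * 4 * 3 * 2 * 3 = 1437004800

Answer: 1437004800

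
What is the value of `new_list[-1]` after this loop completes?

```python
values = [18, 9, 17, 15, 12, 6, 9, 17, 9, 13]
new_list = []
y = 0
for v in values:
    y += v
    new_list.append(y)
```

Cumulative sum ends at 125
`new_list` takes the values: [] → [18] → [18, 27] → [18, 27, 44] → [18, 27, 44, 59] → [18, 27, 44, 59, 71] → [18, 27, 44, 59, 71, 77] → [18, 27, 44, 59, 71, 77, 86] → [18, 27, 44, 59, 71, 77, 86, 103] → [18, 27, 44, 59, 71, 77, 86, 103, 112] → [18, 27, 44, 59, 71, 77, 86, 103, 112, 125]
So `new_list[-1]` = 125

Answer: 125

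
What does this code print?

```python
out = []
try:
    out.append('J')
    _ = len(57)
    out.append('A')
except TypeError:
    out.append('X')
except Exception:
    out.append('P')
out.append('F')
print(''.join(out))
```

Execution trace: 'J' (try body) → 'X' (except TypeError) → 'F' (after the try/except). Output: JXF

Answer: JXF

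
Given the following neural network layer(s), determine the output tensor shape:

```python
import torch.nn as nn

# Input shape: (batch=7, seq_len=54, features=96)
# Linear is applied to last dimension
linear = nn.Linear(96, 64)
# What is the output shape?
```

Input: (7, 54, 96) -> Output: (7, 54, 64)

Answer: (7, 54, 64)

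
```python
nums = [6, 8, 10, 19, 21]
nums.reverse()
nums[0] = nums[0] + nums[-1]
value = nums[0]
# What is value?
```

Trace:
`nums = [6, 8, 10, 19, 21]` → nums = [6, 8, 10, 19, 21]
`nums.reverse()` → nums = [21, 19, 10, 8, 6]
`nums[0] = nums[0] + nums[-1]` → nums = [27, 19, 10, 8, 6]
`value = nums[0]` → value = 27
So value = 27

Answer: 27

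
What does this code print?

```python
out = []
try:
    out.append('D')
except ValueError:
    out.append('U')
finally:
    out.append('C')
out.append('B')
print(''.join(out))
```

Execution trace: 'D' (try body, no exception) → 'C' (finally) → 'B' (after the try/except). Output: DCB

Answer: DCB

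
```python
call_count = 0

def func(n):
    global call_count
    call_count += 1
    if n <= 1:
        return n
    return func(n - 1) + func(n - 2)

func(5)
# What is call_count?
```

Calls(n) = 1 + Calls(n-1) + Calls(n-2); Calls(0)=Calls(1)=1. For n=5 this gives 15.

Answer: 15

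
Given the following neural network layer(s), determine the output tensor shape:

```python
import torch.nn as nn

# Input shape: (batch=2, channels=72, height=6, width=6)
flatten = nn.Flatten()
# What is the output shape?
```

Input: (2, 72, 6, 6) -> Output: (2, 2592)

Answer: (2, 2592)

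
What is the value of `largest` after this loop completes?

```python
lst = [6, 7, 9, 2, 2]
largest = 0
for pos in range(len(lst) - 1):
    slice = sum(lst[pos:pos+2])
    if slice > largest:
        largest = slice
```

Max sum of 2-element window in [6, 7, 9, 2, 2]
`largest` takes the values: 0 → 13 → 16

Answer: 16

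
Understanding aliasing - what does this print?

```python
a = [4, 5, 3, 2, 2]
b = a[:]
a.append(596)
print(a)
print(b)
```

Key concept: slice [:] creates copy.
Step by step:
`a = [4, 5, 3, 2, 2]` → a = [4, 5, 3, 2, 2]
`b = a[:]` → b = [4, 5, 3, 2, 2]
`a.append(596)` → a = [4, 5, 3, 2, 2, 596]
`print(a)` → prints [4, 5, 3, 2, 2, 596]
`print(b)` → prints [4, 5, 3, 2, 2]

Answer:
[4, 5, 3, 2, 2, 596]
[4, 5, 3, 2, 2]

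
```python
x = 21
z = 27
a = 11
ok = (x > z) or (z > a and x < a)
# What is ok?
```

Trace:
`x = 21` → x = 21
`z = 27` → z = 27
`a = 11` → a = 11
`ok = (x > z) or (z > a and x < a)` → ok = False
So ok = False

Answer: False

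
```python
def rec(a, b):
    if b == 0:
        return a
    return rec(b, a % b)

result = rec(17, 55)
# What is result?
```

rec(17, 55) -> rec(55, 17) -> rec(17, 4) -> rec(4, 1) -> rec(1, 0) -> 1

Answer: 1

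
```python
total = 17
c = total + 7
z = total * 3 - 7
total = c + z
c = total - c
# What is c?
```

Trace:
`total = 17` → total = 17
`c = total + 7` → c = 24
`z = total * 3 - 7` → z = 44
`total = c + z` → total = 68
`c = total - c` → c = 44
So c = 44

Answer: 44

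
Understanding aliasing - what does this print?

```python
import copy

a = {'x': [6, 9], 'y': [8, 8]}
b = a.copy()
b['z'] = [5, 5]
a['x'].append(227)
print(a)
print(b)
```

Key concept: shallow copy of dict with mutable values.
Step by step:
`a = {'x': [6, 9], 'y': [8, 8]}` → a = {'x': [6, 9], 'y': [8, 8]}
`b = a.copy()` → b = {'x': [6, 9], 'y': [8, 8]}
`b['z'] = [5, 5]` → b = {'x': [6, 9], 'y': [8, 8], 'z': [5, 5]}
`a['x'].append(227)` → a = {'x': [6, 9, 227], 'y': [8, 8]}; b = {'x': [6, 9, 227], 'y': [8, 8], 'z': [5, 5]}
`print(a)` → prints {'x': [6, 9, 227], 'y': [8, 8]}
`print(b)` → prints {'x': [6, 9, 227], 'y': [8, 8], 'z': [5, 5]}

Answer:
{'x': [6, 9, 227], 'y': [8, 8]}
{'x': [6, 9, 227], 'y': [8, 8], 'z': [5, 5]}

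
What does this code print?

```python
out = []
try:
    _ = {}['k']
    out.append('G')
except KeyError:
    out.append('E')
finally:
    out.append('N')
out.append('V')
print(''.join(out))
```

Execution trace: 'E' (except KeyError) → 'N' (finally) → 'V' (after the try/except). Output: ENV

Answer: ENV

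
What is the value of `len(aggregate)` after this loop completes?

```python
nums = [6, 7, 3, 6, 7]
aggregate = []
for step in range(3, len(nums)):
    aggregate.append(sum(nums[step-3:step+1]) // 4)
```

Number of 4-element averages
`aggregate` takes the values: [] → [5] → [5, 5]
So `len(aggregate)` = 2

Answer: 2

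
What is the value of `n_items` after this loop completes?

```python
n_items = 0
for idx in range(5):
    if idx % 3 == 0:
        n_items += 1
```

Count numbers divisible by 3 in range(5)
`n_items` takes the values: 0 → 1 → 2

Answer: 2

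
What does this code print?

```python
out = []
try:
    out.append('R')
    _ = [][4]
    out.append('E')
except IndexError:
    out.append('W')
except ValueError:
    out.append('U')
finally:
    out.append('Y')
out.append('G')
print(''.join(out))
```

Execution trace: 'R' (try body) → 'W' (except IndexError) → 'Y' (finally) → 'G' (after the try/except). Output: RWYG

Answer: RWYG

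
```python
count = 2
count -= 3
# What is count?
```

Trace:
`count = 2` → count = 2
`count -= 3` → count = -1
So count = -1

Answer: -1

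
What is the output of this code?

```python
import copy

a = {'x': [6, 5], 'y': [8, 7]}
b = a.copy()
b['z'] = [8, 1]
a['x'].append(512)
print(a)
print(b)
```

Key concept: shallow copy of dict with mutable values.
Step by step:
`a = {'x': [6, 5], 'y': [8, 7]}` → a = {'x': [6, 5], 'y': [8, 7]}
`b = a.copy()` → b = {'x': [6, 5], 'y': [8, 7]}
`b['z'] = [8, 1]` → b = {'x': [6, 5], 'y': [8, 7], 'z': [8, 1]}
`a['x'].append(512)` → a = {'x': [6, 5, 512], 'y': [8, 7]}; b = {'x': [6, 5, 512], 'y': [8, 7], 'z': [8, 1]}
`print(a)` → prints {'x': [6, 5, 512], 'y': [8, 7]}
`print(b)` → prints {'x': [6, 5, 512], 'y': [8, 7], 'z': [8, 1]}

Answer:
{'x': [6, 5, 512], 'y': [8, 7]}
{'x': [6, 5, 512], 'y': [8, 7], 'z': [8, 1]}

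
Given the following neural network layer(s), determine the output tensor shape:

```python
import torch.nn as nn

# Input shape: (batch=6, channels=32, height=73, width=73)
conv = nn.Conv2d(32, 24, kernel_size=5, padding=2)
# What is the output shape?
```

Input: (6, 32, 73, 73) -> Output: (6, 24, 73, 73)

Answer: (6, 24, 73, 73)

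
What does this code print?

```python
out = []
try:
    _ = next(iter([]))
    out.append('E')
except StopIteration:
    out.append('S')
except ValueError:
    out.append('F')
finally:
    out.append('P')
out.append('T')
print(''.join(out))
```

Execution trace: 'S' (except StopIteration) → 'P' (finally) → 'T' (after the try/except). Output: SPT

Answer: SPT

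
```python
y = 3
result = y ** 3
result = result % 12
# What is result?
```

Trace:
`y = 3` → y = 3
`result = y ** 3` → result = 27
`result = result % 12` → result = 3
So result = 3

Answer: 3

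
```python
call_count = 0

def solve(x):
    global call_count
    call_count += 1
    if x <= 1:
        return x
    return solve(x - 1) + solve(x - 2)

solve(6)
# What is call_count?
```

Calls(x) = 1 + Calls(x-1) + Calls(x-2); Calls(0)=Calls(1)=1. For x=6 this gives 25.

Answer: 25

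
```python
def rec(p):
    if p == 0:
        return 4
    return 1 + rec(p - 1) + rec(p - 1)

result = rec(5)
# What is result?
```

rec(p) = 1 + 2·rec(p-1), rec(0)=4. Closed form: (4+1)·2^5 - 1 = 159.

Answer: 159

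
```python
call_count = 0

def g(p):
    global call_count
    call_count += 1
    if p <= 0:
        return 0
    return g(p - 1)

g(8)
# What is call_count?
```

Linear recursion stepping by 1: 9 calls from p=8 down to ≤0.

Answer: 9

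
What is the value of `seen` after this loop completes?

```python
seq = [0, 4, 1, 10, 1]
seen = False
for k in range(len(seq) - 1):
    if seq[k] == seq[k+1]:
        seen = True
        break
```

Check consecutive duplicates in [0, 4, 1, 10, 1]
`seen` takes the values: False

Answer: False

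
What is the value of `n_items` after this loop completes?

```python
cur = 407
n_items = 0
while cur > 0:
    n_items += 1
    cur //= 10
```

Count digits by repeated division by 10
`n_items` takes the values: 0 → 1 → 2 → 3

Answer: 3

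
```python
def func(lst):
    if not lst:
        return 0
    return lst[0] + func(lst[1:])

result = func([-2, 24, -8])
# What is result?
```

(-2) + 24 + (-8) + 0 = 14

Answer: 14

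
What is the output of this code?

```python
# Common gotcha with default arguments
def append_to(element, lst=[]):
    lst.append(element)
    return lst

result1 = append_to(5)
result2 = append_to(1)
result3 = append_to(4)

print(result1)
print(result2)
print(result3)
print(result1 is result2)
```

Key concept: mutable default argument gotcha.
Step by step:
`result1 = append_to(5)` → result1 = [5]
`result2 = append_to(1)` → result1 = [5, 1] (same object as result2); result2 = [5, 1] (same object as result1)
`result3 = append_to(4)` → result1 = [5, 1, 4] (same object as result2, result3); result2 = [5, 1, 4] (same object as result1, result3); result3 = [5, 1, 4] (same object as result1, result2)
`print(result1)` → prints [5, 1, 4]
`print(result2)` → prints [5, 1, 4]
`print(result3)` → prints [5, 1, 4]
`print(result1 is result2)` → prints True

Answer:
[5, 1, 4]
[5, 1, 4]
[5, 1, 4]
True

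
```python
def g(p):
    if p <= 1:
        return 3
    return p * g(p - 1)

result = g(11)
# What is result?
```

g(11) = 11 * 10 * 9 * 8 * 7 * 6 * 5 * 4 * 3 * 2 * 3 = 119750400

Answer: 119750400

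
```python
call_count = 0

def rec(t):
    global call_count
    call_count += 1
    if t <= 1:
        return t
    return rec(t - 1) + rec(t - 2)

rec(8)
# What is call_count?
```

Calls(t) = 1 + Calls(t-1) + Calls(t-2); Calls(0)=Calls(1)=1. For t=8 this gives 67.

Answer: 67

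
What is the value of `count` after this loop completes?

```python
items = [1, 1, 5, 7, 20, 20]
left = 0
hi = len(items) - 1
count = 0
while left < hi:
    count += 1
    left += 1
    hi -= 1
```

Iterations until pointers meet (list length 6)
`count` takes the values: 0 → 1 → 2 → 3

Answer: 3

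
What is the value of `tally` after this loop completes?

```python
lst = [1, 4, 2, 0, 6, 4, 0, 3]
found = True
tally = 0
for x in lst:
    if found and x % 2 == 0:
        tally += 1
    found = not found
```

Count even values at even positions
`tally` takes the values: 0 → 1 → 2 → 3

Answer: 3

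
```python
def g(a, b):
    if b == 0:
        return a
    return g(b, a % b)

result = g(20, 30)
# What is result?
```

g(20, 30) -> g(30, 20) -> g(20, 10) -> g(10, 0) -> 10

Answer: 10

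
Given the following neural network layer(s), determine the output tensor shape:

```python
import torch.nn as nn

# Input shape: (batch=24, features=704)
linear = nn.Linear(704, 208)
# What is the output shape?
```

Input: (24, 704) -> Output: (24, 208)

Answer: (24, 208)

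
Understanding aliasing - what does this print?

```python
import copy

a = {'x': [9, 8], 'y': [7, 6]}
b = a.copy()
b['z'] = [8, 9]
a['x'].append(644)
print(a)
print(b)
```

Key concept: shallow copy of dict with mutable values.
Step by step:
`a = {'x': [9, 8], 'y': [7, 6]}` → a = {'x': [9, 8], 'y': [7, 6]}
`b = a.copy()` → b = {'x': [9, 8], 'y': [7, 6]}
`b['z'] = [8, 9]` → b = {'x': [9, 8], 'y': [7, 6], 'z': [8, 9]}
`a['x'].append(644)` → a = {'x': [9, 8, 644], 'y': [7, 6]}; b = {'x': [9, 8, 644], 'y': [7, 6], 'z': [8, 9]}
`print(a)` → prints {'x': [9, 8, 644], 'y': [7, 6]}
`print(b)` → prints {'x': [9, 8, 644], 'y': [7, 6], 'z': [8, 9]}

Answer:
{'x': [9, 8, 644], 'y': [7, 6]}
{'x': [9, 8, 644], 'y': [7, 6], 'z': [8, 9]}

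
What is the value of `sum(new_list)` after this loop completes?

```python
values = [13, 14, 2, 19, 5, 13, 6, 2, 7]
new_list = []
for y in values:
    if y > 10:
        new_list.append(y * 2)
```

Sum of doubled values > 10
`new_list` takes the values: [] → [26] → [26, 28] → [26, 28, 38] → [26, 28, 38, 26]
So `sum(new_list)` = 118

Answer: 118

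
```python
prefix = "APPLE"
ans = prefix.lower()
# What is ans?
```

Trace:
`prefix = "APPLE"` → prefix = 'APPLE'
`ans = prefix.lower()` → ans = 'apple'
So ans = 'apple'

Answer: 'apple'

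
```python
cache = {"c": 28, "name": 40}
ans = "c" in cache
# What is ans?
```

Trace:
`cache = {"c": 28, "name": 40}` → cache = {'c': 28, 'name': 40}
`ans = "c" in cache` → ans = True
So ans = True

Answer: True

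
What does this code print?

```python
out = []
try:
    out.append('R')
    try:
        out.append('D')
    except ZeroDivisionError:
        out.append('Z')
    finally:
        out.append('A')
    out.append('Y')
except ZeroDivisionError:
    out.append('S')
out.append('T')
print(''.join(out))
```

Execution trace: 'R' (try body) → 'D' (inner try body, no exception) → 'A' (inner finally) → 'Y' (try body, no exception) → 'T' (after the try/except). Output: RDAYT

Answer: RDAYT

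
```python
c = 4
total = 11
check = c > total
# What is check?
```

Trace:
`c = 4` → c = 4
`total = 11` → total = 11
`check = c > total` → check = False
So check = False

Answer: False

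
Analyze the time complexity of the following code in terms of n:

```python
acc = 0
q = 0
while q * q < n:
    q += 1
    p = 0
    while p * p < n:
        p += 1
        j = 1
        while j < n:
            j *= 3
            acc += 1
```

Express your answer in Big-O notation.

Each loop level contributes: √n × √n × log n. Multiplying the contributions gives O(n log n).

Answer: O(n log n)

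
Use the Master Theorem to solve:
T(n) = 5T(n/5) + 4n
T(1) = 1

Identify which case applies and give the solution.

a=5, b=5, f(n)=4n. log_5(5) = 1. Since c=1 = 1, Case 2 applies: T(n) = Θ(n^log_b(a) · log n) = O(n log n).

Answer: O(n log n) - Case 2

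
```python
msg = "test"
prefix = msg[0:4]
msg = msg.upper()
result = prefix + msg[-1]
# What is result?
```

Trace:
`msg = "test"` → msg = 'test'
`prefix = msg[0:4]` → prefix = 'test'
`msg = msg.upper()` → msg = 'TEST'
`result = prefix + msg[-1]` → result = 'testT'
So result = 'testT'

Answer: 'testT'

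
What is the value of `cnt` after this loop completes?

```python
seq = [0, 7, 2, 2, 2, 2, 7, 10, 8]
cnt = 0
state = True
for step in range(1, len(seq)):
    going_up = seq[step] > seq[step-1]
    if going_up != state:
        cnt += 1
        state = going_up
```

Count direction changes in [0, 7, 2, 2, 2, 2, 7, 10, 8]
`cnt` takes the values: 0 → 1 → 2 → 3

Answer: 3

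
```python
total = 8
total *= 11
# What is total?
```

Trace:
`total = 8` → total = 8
`total *= 11` → total = 88
So total = 88

Answer: 88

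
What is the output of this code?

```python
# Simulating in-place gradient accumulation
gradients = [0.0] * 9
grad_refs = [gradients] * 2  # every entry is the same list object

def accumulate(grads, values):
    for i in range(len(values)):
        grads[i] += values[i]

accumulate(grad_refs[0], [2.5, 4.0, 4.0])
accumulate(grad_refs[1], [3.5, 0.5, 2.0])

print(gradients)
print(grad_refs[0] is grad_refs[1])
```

Key concept: gradient accumulation aliasing.
Step by step:
`gradients = [0.0] * 9` → gradients = [0.0, 0.0, 0.0, 0.0, 0.0, 0.0, 0.0, 0.0, 0.0]
`grad_refs = [gradients] * 2` → grad_refs = [[0.0, 0.0, 0.0, 0.0, 0.0, 0.0, 0.0, 0.0, 0.0], [0.0, 0.0, 0.0, 0.0, 0.0, 0.0, 0.0, 0.0, 0.0]]
`accumulate(grad_refs[0], [2.5, 4.0, 4.0])` → gradients = [2.5, 4.0, 4.0, 0.0, 0.0, 0.0, 0.0, 0.0, 0.0]; grad_refs = [[2.5, 4.0, 4.0, 0.0, 0.0, 0.0, 0.0, 0.0, 0.0], [2.5, 4.0, 4.0, 0.0, 0.0, 0.0, 0.0, 0.0, 0.0]]
`accumulate(grad_refs[1], [3.5, 0.5, 2.0])` → gradients = [6.0, 4.5, 6.0, 0.0, 0.0, 0.0, 0.0, 0.0, 0.0]; grad_refs = [[6.0, 4.5, 6.0, 0.0, 0.0, 0.0, 0.0, 0.0, 0.0], [6.0, 4.5, 6.0, 0.0, 0.0, 0.0, 0.0, 0.0, 0.0]]
`print(gradients)` → prints [6.0, 4.5, 6.0, 0.0, 0.0, 0.0, 0.0, 0.0, 0.0]
`print(grad_refs[0] is grad_refs[1])` → prints True

Answer:
[6.0, 4.5, 6.0, 0.0, 0.0, 0.0, 0.0, 0.0, 0.0]
True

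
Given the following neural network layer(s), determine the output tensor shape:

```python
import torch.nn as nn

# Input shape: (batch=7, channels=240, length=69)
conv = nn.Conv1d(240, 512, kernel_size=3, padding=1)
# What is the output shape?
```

Input: (7, 240, 69) -> Output: (7, 512, 69)

Answer: (7, 512, 69)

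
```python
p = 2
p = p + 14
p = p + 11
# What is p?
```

Trace:
`p = 2` → p = 2
`p = p + 14` → p = 16
`p = p + 11` → p = 27
So p = 27

Answer: 27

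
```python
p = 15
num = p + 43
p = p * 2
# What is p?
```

Trace:
`p = 15` → p = 15
`num = p + 43` → num = 58
`p = p * 2` → p = 30
So p = 30

Answer: 30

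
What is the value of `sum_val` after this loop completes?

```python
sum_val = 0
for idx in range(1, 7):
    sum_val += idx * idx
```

Sum of squares 1² to 6² = 91
`sum_val` takes the values: 0 → 1 → 5 → 14 → 30 → 55 → 91

Answer: 91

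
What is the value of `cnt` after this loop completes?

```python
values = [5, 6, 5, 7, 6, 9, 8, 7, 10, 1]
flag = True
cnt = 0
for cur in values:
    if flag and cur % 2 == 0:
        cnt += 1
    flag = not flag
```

Count even values at even positions
`cnt` takes the values: 0 → 1 → 2 → 3

Answer: 3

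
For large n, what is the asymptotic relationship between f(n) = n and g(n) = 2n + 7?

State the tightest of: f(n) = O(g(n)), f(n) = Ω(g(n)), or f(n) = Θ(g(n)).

n vs 2n + 7: f(n) = Θ(g(n)) — they are asymptotically equivalent (constant factors don't affect Θ).

Answer: f(n) = Θ(g(n)) — they are asymptotically equivalent (constant factors don't affect Θ).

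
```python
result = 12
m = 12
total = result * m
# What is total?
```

Trace:
`result = 12` → result = 12
`m = 12` → m = 12
`total = result * m` → total = 144
So total = 144

Answer: 144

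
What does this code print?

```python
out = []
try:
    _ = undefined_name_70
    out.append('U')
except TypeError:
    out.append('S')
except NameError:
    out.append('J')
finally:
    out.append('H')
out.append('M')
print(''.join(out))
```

Execution trace: 'J' (except NameError) → 'H' (finally) → 'M' (after the try/except). Output: JHM

Answer: JHM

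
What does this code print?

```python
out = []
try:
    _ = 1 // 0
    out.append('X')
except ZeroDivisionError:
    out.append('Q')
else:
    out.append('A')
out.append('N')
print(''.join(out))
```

Execution trace: 'Q' (except ZeroDivisionError) → 'N' (after the try/except). Output: QN

Answer: QN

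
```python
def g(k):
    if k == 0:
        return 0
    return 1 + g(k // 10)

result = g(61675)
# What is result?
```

Count of digits of 61675: 5

Answer: 5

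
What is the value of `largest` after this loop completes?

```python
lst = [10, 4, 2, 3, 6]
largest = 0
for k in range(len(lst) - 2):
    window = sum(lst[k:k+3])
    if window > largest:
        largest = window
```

Max sum of 3-element window in [10, 4, 2, 3, 6]
`largest` takes the values: 0 → 16

Answer: 16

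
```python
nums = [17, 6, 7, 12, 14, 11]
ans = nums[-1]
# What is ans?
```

Trace:
`nums = [17, 6, 7, 12, 14, 11]` → nums = [17, 6, 7, 12, 14, 11]
`ans = nums[-1]` → ans = 11
So ans = 11

Answer: 11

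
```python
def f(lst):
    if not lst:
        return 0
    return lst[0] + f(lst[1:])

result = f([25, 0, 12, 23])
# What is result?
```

25 + 0 + 12 + 23 + 0 = 60

Answer: 60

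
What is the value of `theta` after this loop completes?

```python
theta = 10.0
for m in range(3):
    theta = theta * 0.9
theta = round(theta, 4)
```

Exponential decay: 10.0 * 0.9^3
`theta` takes the values: 10.0 → 9.0 → 8.1 → 7.29

Answer: 7.29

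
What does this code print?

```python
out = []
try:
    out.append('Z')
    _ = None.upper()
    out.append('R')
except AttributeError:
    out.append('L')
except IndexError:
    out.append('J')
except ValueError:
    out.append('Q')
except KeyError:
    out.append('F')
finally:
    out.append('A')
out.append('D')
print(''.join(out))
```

Execution trace: 'Z' (try body) → 'L' (except AttributeError) → 'A' (finally) → 'D' (after the try/except). Output: ZLAD

Answer: ZLAD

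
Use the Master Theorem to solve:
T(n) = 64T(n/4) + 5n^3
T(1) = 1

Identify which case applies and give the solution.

a=64, b=4, f(n)=5n^3. log_4(64) = 3. Since c=3 = 3, Case 2 applies: T(n) = Θ(n^log_b(a) · log n) = O(n^3 log n).

Answer: O(n^3 log n) - Case 2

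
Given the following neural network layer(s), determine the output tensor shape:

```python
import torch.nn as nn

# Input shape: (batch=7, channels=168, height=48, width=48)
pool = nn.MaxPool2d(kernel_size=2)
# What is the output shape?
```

Input: (7, 168, 48, 48) -> Output: (7, 168, 24, 24)

Answer: (7, 168, 24, 24)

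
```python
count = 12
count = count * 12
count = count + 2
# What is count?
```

Trace:
`count = 12` → count = 12
`count = count * 12` → count = 144
`count = count + 2` → count = 146
So count = 146

Answer: 146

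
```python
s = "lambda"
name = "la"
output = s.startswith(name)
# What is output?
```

Trace:
`s = "lambda"` → s = 'lambda'
`name = "la"` → name = 'la'
`output = s.startswith(name)` → output = True
So output = True

Answer: True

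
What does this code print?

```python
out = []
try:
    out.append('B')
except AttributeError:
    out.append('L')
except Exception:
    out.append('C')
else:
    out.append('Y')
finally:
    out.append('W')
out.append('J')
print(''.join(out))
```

Execution trace: 'B' (try body, no exception) → 'Y' (else) → 'W' (finally) → 'J' (after the try/except). Output: BYWJ

Answer: BYWJ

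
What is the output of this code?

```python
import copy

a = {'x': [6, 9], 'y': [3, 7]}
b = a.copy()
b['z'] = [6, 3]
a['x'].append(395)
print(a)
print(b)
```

Key concept: shallow copy of dict with mutable values.
Step by step:
`a = {'x': [6, 9], 'y': [3, 7]}` → a = {'x': [6, 9], 'y': [3, 7]}
`b = a.copy()` → b = {'x': [6, 9], 'y': [3, 7]}
`b['z'] = [6, 3]` → b = {'x': [6, 9], 'y': [3, 7], 'z': [6, 3]}
`a['x'].append(395)` → a = {'x': [6, 9, 395], 'y': [3, 7]}; b = {'x': [6, 9, 395], 'y': [3, 7], 'z': [6, 3]}
`print(a)` → prints {'x': [6, 9, 395], 'y': [3, 7]}
`print(b)` → prints {'x': [6, 9, 395], 'y': [3, 7], 'z': [6, 3]}

Answer:
{'x': [6, 9, 395], 'y': [3, 7]}
{'x': [6, 9, 395], 'y': [3, 7], 'z': [6, 3]}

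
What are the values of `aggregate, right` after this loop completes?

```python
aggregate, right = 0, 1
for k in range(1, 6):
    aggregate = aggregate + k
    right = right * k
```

Sum and factorial of 1 to 5
`aggregate, right` takes the values: (0, 1) → (1, 1) → (3, 1) → (3, 2) → (6, 2) → (6, 6) → (10, 6) → (10, 24) → (15, 24) → (15, 120)

Answer: 15, 120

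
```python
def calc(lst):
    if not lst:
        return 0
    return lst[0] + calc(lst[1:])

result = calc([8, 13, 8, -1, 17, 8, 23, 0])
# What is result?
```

8 + 13 + 8 + (-1) + 17 + 8 + 23 + 0 + 0 = 76

Answer: 76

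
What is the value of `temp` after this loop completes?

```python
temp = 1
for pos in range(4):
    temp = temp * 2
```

Multiply by 2, 4 times: 1 * 2^4 = 16
`temp` takes the values: 1 → 2 → 4 → 8 → 16

Answer: 16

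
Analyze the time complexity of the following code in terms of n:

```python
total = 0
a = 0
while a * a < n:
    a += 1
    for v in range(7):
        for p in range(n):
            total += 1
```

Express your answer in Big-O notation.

Each loop level contributes: √n × 1 × n. Multiplying the contributions gives O(n√n).

Answer: O(n√n)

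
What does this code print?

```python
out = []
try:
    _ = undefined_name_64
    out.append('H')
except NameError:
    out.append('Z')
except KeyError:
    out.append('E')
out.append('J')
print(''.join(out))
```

Execution trace: 'Z' (except NameError) → 'J' (after the try/except). Output: ZJ

Answer: ZJ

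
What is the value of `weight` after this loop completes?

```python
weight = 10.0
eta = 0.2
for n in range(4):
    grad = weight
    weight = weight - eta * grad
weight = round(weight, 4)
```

Gradient descent: w = 10.0 * (1 - 0.2)^4
`weight` takes the values: 10.0 → 8.0 → 6.4 → 5.12 → 4.096

Answer: 4.096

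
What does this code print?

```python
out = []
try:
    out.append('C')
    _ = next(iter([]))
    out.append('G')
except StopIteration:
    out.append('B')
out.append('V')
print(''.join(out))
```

Execution trace: 'C' (try body) → 'B' (except StopIteration) → 'V' (after the try/except). Output: CBV

Answer: CBV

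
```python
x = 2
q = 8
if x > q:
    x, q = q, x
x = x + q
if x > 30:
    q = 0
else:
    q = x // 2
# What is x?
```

Trace:
`x = 2` → x = 2
`q = 8` → q = 8
`if x > q: ...` → x > q is False → no variable changes
`x = x + q` → x = 10
`if x > 30: ...` → x > 30 is False, take else branch → q = 5
So x = 10

Answer: 10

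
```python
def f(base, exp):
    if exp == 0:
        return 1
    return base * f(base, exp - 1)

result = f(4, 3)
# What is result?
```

f(4, 3) = 4 * 4 * 4 = 64

Answer: 64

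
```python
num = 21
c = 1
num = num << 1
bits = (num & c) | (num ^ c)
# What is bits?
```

Trace:
`num = 21` → num = 21
`c = 1` → c = 1
`num = num << 1` → num = 42
`bits = (num & c) | (num ^ c)` → bits = 43
So bits = 43

Answer: 43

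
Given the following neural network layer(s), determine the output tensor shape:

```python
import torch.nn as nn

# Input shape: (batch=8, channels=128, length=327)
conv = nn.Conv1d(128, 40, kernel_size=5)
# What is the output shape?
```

Input: (8, 128, 327) -> Output: (8, 40, 323)

Answer: (8, 40, 323)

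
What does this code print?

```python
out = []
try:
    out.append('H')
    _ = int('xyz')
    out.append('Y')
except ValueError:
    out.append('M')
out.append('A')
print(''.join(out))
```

Execution trace: 'H' (try body) → 'M' (except ValueError) → 'A' (after the try/except). Output: HMA

Answer: HMA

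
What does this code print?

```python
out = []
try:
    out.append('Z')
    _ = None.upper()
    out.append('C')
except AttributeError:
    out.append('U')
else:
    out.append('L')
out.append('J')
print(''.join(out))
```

Execution trace: 'Z' (try body) → 'U' (except AttributeError) → 'J' (after the try/except). Output: ZUJ

Answer: ZUJ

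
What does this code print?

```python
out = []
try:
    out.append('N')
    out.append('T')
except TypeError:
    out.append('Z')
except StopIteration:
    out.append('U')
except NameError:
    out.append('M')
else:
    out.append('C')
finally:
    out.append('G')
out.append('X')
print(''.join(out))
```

Execution trace: 'N' (try body) → 'T' (try body, no exception) → 'C' (else) → 'G' (finally) → 'X' (after the try/except). Output: NTCGX

Answer: NTCGX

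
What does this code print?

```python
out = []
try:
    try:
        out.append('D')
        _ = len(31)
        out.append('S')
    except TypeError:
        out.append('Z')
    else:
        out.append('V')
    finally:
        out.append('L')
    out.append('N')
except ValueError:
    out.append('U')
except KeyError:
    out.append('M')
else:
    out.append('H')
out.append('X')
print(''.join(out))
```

Execution trace: 'D' (inner try body) → 'Z' (inner except TypeError) → 'L' (inner finally) → 'N' (try body, no exception) → 'H' (else) → 'X' (after the try/except). Output: DZLNHX

Answer: DZLNHX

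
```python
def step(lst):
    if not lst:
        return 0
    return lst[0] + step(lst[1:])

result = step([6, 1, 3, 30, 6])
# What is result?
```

6 + 1 + 3 + 30 + 6 + 0 = 46

Answer: 46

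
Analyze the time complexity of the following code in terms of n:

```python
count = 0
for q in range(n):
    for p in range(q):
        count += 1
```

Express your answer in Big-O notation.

Each loop level contributes: n × n. Multiplying the contributions gives O(n^2).

Answer: O(n^2)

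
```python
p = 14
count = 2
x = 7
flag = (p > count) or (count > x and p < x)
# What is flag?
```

Trace:
`p = 14` → p = 14
`count = 2` → count = 2
`x = 7` → x = 7
`flag = (p > count) or (count > x and p < x)` → flag = True
So flag = True

Answer: True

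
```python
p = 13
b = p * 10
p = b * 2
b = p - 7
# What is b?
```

Trace:
`p = 13` → p = 13
`b = p * 10` → b = 130
`p = b * 2` → p = 260
`b = p - 7` → b = 253
So b = 253

Answer: 253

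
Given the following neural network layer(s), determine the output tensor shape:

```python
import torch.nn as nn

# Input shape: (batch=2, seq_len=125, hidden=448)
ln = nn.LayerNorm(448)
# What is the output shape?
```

Input: (2, 125, 448) -> Output: (2, 125, 448)

Answer: (2, 125, 448)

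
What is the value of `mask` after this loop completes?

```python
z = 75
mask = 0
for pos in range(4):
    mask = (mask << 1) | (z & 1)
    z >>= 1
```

Reverse lowest 4 bits of 75
`mask` takes the values: 0 → 1 → 3 → 6 → 13

Answer: 13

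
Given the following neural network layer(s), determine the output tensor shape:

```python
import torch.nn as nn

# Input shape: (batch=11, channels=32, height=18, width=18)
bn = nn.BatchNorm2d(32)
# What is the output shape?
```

Input: (11, 32, 18, 18) -> Output: (11, 32, 18, 18)

Answer: (11, 32, 18, 18)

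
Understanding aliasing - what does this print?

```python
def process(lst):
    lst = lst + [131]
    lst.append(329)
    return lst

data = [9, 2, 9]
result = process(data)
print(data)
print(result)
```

Key concept: rebinding parameter vs mutation.
Step by step:
`data = [9, 2, 9]` → data = [9, 2, 9]
`result = process(data)` → result = [9, 2, 9, 131, 329]
`print(data)` → prints [9, 2, 9]
`print(result)` → prints [9, 2, 9, 131, 329]

Answer:
[9, 2, 9]
[9, 2, 9, 131, 329]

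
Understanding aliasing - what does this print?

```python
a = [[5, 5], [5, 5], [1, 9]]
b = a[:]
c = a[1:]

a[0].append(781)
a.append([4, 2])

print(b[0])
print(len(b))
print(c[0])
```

Key concept: slice with nested mutation.
Step by step:
`a = [[5, 5], [5, 5], [1, 9]]` → a = [[5, 5], [5, 5], [1, 9]]
`b = a[:]` → b = [[5, 5], [5, 5], [1, 9]]
`c = a[1:]` → c = [[5, 5], [1, 9]]
`a[0].append(781)` → a = [[5, 5, 781], [5, 5], [1, 9]]; b = [[5, 5, 781], [5, 5], [1, 9]]
`a.append([4, 2])` → a = [[5, 5, 781], [5, 5], [1, 9], [4, 2]]
`print(b[0])` → prints [5, 5, 781]
`print(len(b))` → prints 3
`print(c[0])` → prints [5, 5]

Answer:
[5, 5, 781]
3
[5, 5]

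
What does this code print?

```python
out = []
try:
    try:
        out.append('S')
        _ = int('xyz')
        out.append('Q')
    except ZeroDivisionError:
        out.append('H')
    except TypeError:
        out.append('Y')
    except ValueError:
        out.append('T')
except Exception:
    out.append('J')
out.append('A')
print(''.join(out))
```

Execution trace: 'S' (inner try body) → 'T' (inner except ValueError) → 'A' (after the try/except). Output: STA

Answer: STA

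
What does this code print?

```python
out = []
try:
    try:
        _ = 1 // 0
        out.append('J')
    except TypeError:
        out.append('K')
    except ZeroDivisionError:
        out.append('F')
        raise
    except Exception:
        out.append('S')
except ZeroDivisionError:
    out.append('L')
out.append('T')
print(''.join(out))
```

Execution trace: 'F' (inner except ZeroDivisionError) → 'L' (outer except ZeroDivisionError) → 'T' (after the try/except). Output: FLT

Answer: FLT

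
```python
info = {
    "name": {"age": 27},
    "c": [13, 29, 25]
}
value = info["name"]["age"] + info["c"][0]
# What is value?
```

Trace:
`info = { ...` → info = {'name': {'age': 27}, 'c': [13, 29, 25]}
`value = info["name"]["age"] + info["c"][0]` → value = 40
So value = 40

Answer: 40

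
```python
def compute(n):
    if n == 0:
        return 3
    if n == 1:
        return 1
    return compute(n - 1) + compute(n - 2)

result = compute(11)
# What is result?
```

Build up from base cases: compute(0)=3, compute(1)=1, compute(2)=4, compute(3)=5, compute(4)=9, compute(5)=14, compute(6)=23, ..., compute(11)=254

Answer: 254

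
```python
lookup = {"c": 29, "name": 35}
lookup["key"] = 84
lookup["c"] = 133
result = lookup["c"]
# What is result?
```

Trace:
`lookup = {"c": 29, "name": 35}` → lookup = {'c': 29, 'name': 35}
`lookup["key"] = 84` → lookup = {'c': 29, 'name': 35, 'key': 84}
`lookup["c"] = 133` → lookup = {'c': 133, 'name': 35, 'key': 84}
`result = lookup["c"]` → result = 133
So result = 133

Answer: 133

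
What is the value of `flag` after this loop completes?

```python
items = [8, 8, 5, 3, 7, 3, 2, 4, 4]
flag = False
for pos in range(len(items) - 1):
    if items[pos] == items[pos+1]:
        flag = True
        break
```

Check consecutive duplicates in [8, 8, 5, 3, 7, 3, 2, 4, 4]
`flag` takes the values: False → True

Answer: True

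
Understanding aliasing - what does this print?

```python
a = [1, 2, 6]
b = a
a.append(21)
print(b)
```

Key concept: basic list aliasing.
Step by step:
`a = [1, 2, 6]` → a = [1, 2, 6]
`b = a` → b = [1, 2, 6] (same object as a)
`a.append(21)` → a = [1, 2, 6, 21] (same object as b); b = [1, 2, 6, 21] (same object as a)
`print(b)` → prints [1, 2, 6, 21]

Answer: [1, 2, 6, 21]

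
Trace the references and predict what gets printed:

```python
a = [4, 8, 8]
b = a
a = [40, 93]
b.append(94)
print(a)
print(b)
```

Key concept: rebinding vs mutation: a is rebound to a new list, b still points at the original.
Step by step:
`a = [4, 8, 8]` → a = [4, 8, 8]
`b = a` → b = [4, 8, 8] (same object as a)
`a = [40, 93]` → a = [40, 93]
`b.append(94)` → b = [4, 8, 8, 94]
`print(a)` → prints [40, 93]
`print(b)` → prints [4, 8, 8, 94]

Answer:
[40, 93]
[4, 8, 8, 94]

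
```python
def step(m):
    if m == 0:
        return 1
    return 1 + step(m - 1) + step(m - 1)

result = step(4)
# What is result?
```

step(m) = 1 + 2·step(m-1), step(0)=1. Closed form: (1+1)·2^4 - 1 = 31.

Answer: 31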